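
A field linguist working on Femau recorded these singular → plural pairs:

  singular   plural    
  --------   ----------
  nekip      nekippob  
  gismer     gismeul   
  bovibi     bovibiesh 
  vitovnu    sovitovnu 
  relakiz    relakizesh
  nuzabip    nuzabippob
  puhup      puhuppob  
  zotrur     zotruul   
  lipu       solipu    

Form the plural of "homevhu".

"homevhu" ends in -u. The stems ending in -u (lipu → solipu, vitovnu → sovitovnu) add the prefix so-.
So homevhu → sohomevhu.

sohomevhu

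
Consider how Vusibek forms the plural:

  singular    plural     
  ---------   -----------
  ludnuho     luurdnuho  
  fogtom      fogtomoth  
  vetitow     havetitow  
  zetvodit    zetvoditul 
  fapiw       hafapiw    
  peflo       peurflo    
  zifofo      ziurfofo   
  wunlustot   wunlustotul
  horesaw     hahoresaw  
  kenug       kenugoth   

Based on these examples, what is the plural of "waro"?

waurro

"waro" ends in -o. The stems ending in -o (zifofo → ziurfofo, ludnuho → luurdnuho, peflo → peurflo) insert -ur- after the first vowel.
The other patterns: stems ending in -t add -ul; stems ending in -w add the prefix ha-; stems ending in -g or -m add -oth.
So waro → waurro.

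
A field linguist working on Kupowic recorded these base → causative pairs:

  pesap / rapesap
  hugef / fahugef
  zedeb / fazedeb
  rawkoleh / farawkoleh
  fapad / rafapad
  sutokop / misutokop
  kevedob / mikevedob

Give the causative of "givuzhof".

"givuzhof" has last vowel 'o'. The stems whose last vowel is 'o' (sutokop → misutokop, kevedob → mikevedob) add the prefix mi-.
So givuzhof → migivuzhof.

migivuzhof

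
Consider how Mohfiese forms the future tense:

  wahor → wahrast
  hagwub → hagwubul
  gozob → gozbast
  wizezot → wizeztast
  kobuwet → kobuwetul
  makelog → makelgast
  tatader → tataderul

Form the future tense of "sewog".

wizezot and kobuwet both end in -t yet inflect differently (wizeztast, kobuwetul), so the final letter is not what conditions the rule; the last vowel is.
"sewog" has last vowel 'o'. The stems whose last vowel is 'o' (wizezot → wizeztast, makelog → makelgast, wahor → wahrast) delete the last vowel and add -ast.
The other pattern: stems whose last vowel is 'e' or 'u' add -ul.
So sewog → sewgast.

sewgast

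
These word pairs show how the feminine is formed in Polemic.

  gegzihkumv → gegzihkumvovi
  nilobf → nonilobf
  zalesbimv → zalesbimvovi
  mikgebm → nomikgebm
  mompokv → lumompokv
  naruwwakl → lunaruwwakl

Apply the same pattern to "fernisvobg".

nofernisvobg

"fernisvobg" has second-to-last letter 'b'. The stems whose second-to-last letter is 'b' (nilobf → nonilobf, mikgebm → nomikgebm) add the prefix no-.
So fernisvobg → nofernisvobg.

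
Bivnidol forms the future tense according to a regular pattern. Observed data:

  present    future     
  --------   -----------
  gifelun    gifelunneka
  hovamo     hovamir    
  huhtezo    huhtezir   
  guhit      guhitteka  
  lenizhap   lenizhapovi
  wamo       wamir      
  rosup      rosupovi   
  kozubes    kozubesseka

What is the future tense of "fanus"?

fanusseka

rosup and gifelun both have last vowel 'u' yet inflect differently (rosupovi, gifelunneka), so the last vowel is not what conditions the rule; the final letter is.
"fanus" ends in -s. The one such stem in the data (kozubes → kozubesseka) doubles the final consonant and adds -eka (as do guhit, gifelun), so the same rule applies.
So fanus → fanusseka.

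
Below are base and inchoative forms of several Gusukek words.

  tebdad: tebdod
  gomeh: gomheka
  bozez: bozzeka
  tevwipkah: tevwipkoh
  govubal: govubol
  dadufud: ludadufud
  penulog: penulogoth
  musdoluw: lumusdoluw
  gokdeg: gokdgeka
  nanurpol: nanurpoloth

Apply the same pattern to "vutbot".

vutbototh

"vutbot" has last vowel 'o'. The stems whose last vowel is 'o' (nanurpol → nanurpoloth, penulog → penulogoth) add -oth.
The other patterns: stems whose last vowel is 'u' add the prefix lu-; stems whose last vowel is 'a' change the last vowel to 'o'; stems whose last vowel is 'e' delete the last vowel and add -eka.
So vutbot → vutbototh.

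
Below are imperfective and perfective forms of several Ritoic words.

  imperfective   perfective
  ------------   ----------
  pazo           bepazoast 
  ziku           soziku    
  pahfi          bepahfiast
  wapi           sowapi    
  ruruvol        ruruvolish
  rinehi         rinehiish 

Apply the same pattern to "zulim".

sozulim

rinehi and pahfi both end in -i yet inflect differently (rinehiish, bepahfiast), so the final letter is not what conditions the rule; the first letter is.
"zulim" begins with z-. The one such stem in the data (ziku → soziku) adds the prefix so-, so the same rule applies.
So zulim → sozulim.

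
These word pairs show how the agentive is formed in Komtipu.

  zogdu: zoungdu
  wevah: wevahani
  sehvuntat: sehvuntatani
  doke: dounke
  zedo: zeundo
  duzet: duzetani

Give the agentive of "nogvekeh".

doke and duzet both have last vowel 'e' yet inflect differently (dounke, duzetani), so the last vowel is not what conditions the rule; whether the stem ends in a vowel or a consonant is.
"nogvekeh" ends in a consonant. The stems ending in a consonant (duzet → duzetani, sehvuntat → sehvuntatani, wevah → wevahani) add -ani.
So nogvekeh → nogvekehani.

nogvekehani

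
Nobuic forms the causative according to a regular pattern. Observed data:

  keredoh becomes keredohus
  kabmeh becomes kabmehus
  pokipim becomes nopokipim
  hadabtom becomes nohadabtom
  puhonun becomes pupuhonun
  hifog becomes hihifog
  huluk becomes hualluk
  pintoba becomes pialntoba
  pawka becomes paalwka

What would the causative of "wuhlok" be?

"wuhlok" ends in -k. The one such stem in the data (huluk → hualluk) inserts -al- after the first vowel (as do pintoba, pawka), so the same rule applies.
So wuhlok → wualhlok.

wualhlok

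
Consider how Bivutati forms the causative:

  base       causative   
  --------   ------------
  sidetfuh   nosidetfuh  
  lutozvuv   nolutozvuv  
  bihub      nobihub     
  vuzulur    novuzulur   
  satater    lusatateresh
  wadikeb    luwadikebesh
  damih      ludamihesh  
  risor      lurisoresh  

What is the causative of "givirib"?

lugiviribesh

vuzulur and satater both end in -r yet inflect differently (novuzulur, lusatateresh), so the final letter is not what conditions the rule; the last vowel is.
"givirib" has last vowel 'i'. The one such stem in the data (damih → ludamihesh) adds lu- … -esh around the stem, so the same rule applies.
The other pattern: stems whose last vowel is 'u' add the prefix no-.
So givirib → lugiviribesh.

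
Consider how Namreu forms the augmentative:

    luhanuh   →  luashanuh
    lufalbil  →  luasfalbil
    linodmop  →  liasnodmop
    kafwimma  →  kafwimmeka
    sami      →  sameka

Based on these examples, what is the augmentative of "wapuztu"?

wapuzteka

lufalbil and sami both have last vowel 'i' yet inflect differently (luasfalbil, sameka), so the last vowel is not what conditions the rule; whether the stem ends in a vowel or a consonant is.
"wapuztu" ends in a vowel. The stems ending in a vowel (kafwimma → kafwimmeka, sami → sameka) drop the final letter and add -eka.
So wapuztu → wapuzteka.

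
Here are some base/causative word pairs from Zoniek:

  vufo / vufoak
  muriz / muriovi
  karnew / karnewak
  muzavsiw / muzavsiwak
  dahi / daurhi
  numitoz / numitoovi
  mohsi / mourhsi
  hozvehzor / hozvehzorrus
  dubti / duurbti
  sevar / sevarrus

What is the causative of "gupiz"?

muzavsiw and muriz both have last vowel 'i' yet inflect differently (muzavsiwak, muriovi), so the last vowel is not what conditions the rule; the final letter is.
"gupiz" ends in -z. The stems ending in -z (muriz → muriovi, numitoz → numitoovi) drop the final letter and add -ovi.
So gupiz → gupiovi.

gupiovi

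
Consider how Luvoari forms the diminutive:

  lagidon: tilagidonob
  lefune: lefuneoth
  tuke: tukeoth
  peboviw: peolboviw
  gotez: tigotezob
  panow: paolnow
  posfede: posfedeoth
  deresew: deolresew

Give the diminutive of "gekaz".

"gekaz" ends in -z. The one such stem in the data (gotez → tigotezob) adds ti- … -ob around the stem, so the same rule applies.
The other patterns: stems ending in -w insert -ol- after the first vowel; stems ending in -e add -oth.
So gekaz → tigekazob.

tigekazob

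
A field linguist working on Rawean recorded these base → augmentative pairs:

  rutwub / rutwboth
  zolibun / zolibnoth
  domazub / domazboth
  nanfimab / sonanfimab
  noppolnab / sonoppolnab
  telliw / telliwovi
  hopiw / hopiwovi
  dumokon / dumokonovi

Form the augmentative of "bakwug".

rutwub and nanfimab both end in -b yet inflect differently (rutwboth, sonanfimab), so the final letter is not what conditions the rule; the last vowel is.
"bakwug" has last vowel 'u'. The stems whose last vowel is 'u' (rutwub → rutwboth, zolibun → zolibnoth, domazub → domazboth) delete the last vowel and add -oth.
The other patterns: stems whose last vowel is 'a' add the prefix so-; stems whose last vowel is 'i' or 'o' add -ovi.
So bakwug → bakwgoth.

bakwgoth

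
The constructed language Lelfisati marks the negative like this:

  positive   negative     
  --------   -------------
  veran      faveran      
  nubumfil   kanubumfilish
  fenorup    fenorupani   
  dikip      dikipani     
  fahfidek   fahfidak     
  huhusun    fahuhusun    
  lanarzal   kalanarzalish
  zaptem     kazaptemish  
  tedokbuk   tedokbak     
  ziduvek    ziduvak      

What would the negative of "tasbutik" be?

"tasbutik" ends in -k. The stems ending in -k (tedokbuk → tedokbak, ziduvek → ziduvak, fahfidek → fahfidak) change the last vowel to 'a'.
So tasbutik → tasbutak.

tasbutak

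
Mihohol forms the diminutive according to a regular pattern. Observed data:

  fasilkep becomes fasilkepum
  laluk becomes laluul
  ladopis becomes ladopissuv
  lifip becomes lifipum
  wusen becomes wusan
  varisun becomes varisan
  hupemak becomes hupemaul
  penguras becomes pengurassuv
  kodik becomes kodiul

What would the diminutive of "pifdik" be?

ladopis and kodik both have last vowel 'i' yet inflect differently (ladopissuv, kodiul), so the last vowel is not what conditions the rule; the final letter is.
"pifdik" ends in -k. The stems ending in -k (kodik → kodiul, laluk → laluul, hupemak → hupemaul) drop the final letter and add -ul.
The other patterns: stems ending in -s double the final consonant and add -uv; stems ending in -p add -um; stems ending in -n change the last vowel to 'a'.
So pifdik → pifdiul.

pifdiul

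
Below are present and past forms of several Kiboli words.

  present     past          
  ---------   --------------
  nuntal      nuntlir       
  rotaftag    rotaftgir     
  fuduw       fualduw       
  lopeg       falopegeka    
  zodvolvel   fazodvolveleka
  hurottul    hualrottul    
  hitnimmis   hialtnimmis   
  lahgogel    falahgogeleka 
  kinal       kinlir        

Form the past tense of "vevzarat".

vevzartir

rotaftag and lopeg both end in -g yet inflect differently (rotaftgir, falopegeka), so the final letter is not what conditions the rule; the last vowel is.
"vevzarat" has last vowel 'a'. The stems whose last vowel is 'a' (rotaftag → rotaftgir, nuntal → nuntlir, kinal → kinlir) delete the last vowel and add -ir.
The other patterns: stems whose last vowel is 'e' add fa- … -eka around the stem; stems whose last vowel is 'i' or 'u' insert -al- after the first vowel.
So vevzarat → vevzartir.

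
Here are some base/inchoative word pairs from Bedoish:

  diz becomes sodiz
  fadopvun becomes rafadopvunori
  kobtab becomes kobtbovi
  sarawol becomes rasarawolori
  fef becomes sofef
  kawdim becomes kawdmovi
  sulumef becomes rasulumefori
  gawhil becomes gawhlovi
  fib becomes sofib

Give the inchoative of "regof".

fib and kobtab both end in -b yet inflect differently (sofib, kobtbovi), so the final letter is not what conditions the rule; the number of vowels is.
"regof" has 2 vowels. The stems with 2 vowels (kobtab → kobtbovi, gawhil → gawhlovi, kawdim → kawdmovi) delete the last vowel and add -ovi.
So regof → regfovi.

regfovi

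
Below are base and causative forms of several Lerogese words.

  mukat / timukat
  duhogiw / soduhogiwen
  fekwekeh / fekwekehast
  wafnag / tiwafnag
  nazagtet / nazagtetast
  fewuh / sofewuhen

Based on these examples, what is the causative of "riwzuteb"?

nazagtet and mukat both end in -t yet inflect differently (nazagtetast, timukat), so the final letter is not what conditions the rule; the last vowel is.
"riwzuteb" has last vowel 'e'. The stems whose last vowel is 'e' (nazagtet → nazagtetast, fekwekeh → fekwekehast) add -ast.
So riwzuteb → riwzutebast.

riwzutebast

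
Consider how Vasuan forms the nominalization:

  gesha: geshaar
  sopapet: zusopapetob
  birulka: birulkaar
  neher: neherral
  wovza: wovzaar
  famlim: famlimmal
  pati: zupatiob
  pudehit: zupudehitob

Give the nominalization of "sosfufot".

zusosfufotob

pati and famlim both have last vowel 'i' yet inflect differently (zupatiob, famlimmal), so the last vowel is not what conditions the rule; the final letter is.
"sosfufot" ends in -t. The stems ending in -t (sopapet → zusopapetob, pudehit → zupudehitob) add zu- … -ob around the stem.
So sosfufot → zusosfufotob.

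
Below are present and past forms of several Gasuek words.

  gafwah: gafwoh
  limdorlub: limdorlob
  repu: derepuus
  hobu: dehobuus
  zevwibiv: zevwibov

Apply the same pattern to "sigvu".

limdorlub and hobu both have last vowel 'u' yet inflect differently (limdorlob, dehobuus), so the last vowel is not what conditions the rule; whether the stem ends in a vowel or a consonant is.
"sigvu" ends in a vowel. The stems ending in a vowel (hobu → dehobuus, repu → derepuus) add de- … -us around the stem.
The other pattern: stems ending in a consonant change the last vowel to 'o'.
So sigvu → desigvuus.

desigvuus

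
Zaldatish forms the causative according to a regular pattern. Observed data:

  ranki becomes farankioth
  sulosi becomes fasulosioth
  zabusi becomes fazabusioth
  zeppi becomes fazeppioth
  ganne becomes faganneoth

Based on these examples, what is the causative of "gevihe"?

fageviheoth

Every pair shown (ranki → farankioth, sulosi → fasulosioth, zabusi → fazabusioth, …) follows the same rule: add fa- … -oth around the stem.
So gevihe → fageviheoth.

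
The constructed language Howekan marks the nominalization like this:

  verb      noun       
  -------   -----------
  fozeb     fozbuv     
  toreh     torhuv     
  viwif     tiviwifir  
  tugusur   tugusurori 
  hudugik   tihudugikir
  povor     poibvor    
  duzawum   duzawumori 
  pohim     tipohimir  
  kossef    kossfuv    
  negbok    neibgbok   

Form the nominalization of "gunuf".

gunufori

"gunuf" has last vowel 'u'. The stems whose last vowel is 'u' (duzawum → duzawumori, tugusur → tugusurori) add -ori.
So gunuf → gunufori.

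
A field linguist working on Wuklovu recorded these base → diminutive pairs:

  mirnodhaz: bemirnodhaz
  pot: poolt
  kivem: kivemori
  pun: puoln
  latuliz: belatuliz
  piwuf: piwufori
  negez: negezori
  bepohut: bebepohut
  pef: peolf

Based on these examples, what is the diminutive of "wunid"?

wunidori

pef and piwuf both end in -f yet inflect differently (peolf, piwufori), so the final letter is not what conditions the rule; the number of vowels is.
"wunid" has 2 vowels. The stems with 2 vowels (kivem → kivemori, negez → negezori, piwuf → piwufori) add -ori.
The other patterns: stems with 1 vowel insert -ol- after the first vowel; stems with 3 vowels add the prefix be-.
So wunid → wunidori.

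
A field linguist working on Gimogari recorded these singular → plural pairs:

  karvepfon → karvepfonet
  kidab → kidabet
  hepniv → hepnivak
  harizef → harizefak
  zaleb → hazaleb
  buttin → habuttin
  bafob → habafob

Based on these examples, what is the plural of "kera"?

kidab and zaleb both end in -b yet inflect differently (kidabet, hazaleb), so the final letter is not what conditions the rule; the first letter is.
"kera" begins with k-. The stems beginning with k- (karvepfon → karvepfonet, kidab → kidabet) add -et.
So kera → keraet.

keraet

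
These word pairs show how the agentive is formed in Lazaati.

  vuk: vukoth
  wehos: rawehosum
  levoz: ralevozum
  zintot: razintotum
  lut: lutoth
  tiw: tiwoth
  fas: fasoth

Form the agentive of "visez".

lut and zintot both end in -t yet inflect differently (lutoth, razintotum), so the final letter is not what conditions the rule; the number of vowels is.
"visez" has 2 vowels. The stems with 2 vowels (levoz → ralevozum, zintot → razintotum, wehos → rawehosum) add ra- … -um around the stem.
So visez → ravisezum.

ravisezum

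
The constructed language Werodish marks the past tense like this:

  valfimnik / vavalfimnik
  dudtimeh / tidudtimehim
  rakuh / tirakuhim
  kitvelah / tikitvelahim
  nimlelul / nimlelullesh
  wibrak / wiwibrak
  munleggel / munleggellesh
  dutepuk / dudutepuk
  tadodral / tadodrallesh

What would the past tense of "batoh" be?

tibatohim

tadodral and wibrak both have last vowel 'a' yet inflect differently (tadodrallesh, wiwibrak), so the last vowel is not what conditions the rule; the final letter is.
"batoh" ends in -h. The stems ending in -h (kitvelah → tikitvelahim, rakuh → tirakuhim, dudtimeh → tidudtimehim) add ti- … -im around the stem.
The other patterns: stems ending in -l double the final consonant and add -esh; stems ending in -k repeat the first consonant+vowel as a prefix.
So batoh → tibatohim.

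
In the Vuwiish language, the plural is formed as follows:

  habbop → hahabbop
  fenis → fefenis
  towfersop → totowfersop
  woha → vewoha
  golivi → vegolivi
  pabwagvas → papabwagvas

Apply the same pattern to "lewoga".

golivi and fenis both have last vowel 'i' yet inflect differently (vegolivi, fefenis), so the last vowel is not what conditions the rule; whether the stem ends in a vowel or a consonant is.
"lewoga" ends in a vowel. The stems ending in a vowel (golivi → vegolivi, woha → vewoha) add the prefix ve-.
So lewoga → velewoga.

velewoga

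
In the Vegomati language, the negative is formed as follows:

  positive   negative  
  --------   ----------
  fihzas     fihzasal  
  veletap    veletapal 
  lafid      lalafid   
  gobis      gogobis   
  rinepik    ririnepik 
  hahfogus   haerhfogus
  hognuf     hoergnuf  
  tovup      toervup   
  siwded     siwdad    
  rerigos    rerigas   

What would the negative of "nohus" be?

fihzas and gobis both end in -s yet inflect differently (fihzasal, gogobis), so the final letter is not what conditions the rule; the last vowel is.
"nohus" has last vowel 'u'. The stems whose last vowel is 'u' (hahfogus → haerhfogus, hognuf → hoergnuf, tovup → toervup) insert -er- after the first vowel.
The other patterns: stems whose last vowel is 'a' add -al; stems whose last vowel is 'i' repeat the first consonant+vowel as a prefix; stems whose last vowel is 'e' or 'o' change the last vowel to 'a'.
So nohus → noerhus.

noerhus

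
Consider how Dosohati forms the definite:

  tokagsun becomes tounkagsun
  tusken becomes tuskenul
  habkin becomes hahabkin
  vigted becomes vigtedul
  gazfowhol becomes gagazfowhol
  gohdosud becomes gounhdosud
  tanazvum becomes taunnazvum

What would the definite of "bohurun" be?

bounhurun

gohdosud and vigted both end in -d yet inflect differently (gounhdosud, vigtedul), so the final letter is not what conditions the rule; the last vowel is.
"bohurun" has last vowel 'u'. The stems whose last vowel is 'u' (tokagsun → tounkagsun, gohdosud → gounhdosud, tanazvum → taunnazvum) insert -un- after the first vowel.
The other patterns: stems whose last vowel is 'e' add -ul; stems whose last vowel is 'i' or 'o' repeat the first consonant+vowel as a prefix.
So bohurun → bounhurun.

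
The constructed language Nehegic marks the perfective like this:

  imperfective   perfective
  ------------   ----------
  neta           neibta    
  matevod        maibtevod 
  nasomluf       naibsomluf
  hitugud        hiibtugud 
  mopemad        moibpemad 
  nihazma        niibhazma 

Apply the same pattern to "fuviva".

fuibviva

Every pair shown (neta → neibta, matevod → maibtevod, nasomluf → naibsomluf, …) follows the same rule: insert -ib- after the first vowel.
So fuviva → fuibviva.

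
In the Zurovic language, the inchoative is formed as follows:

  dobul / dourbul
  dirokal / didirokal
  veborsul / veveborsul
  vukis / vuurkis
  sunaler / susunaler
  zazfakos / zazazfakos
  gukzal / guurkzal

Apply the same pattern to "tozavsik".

veborsul and gukzal both end in -l yet inflect differently (veveborsul, guurkzal), so the final letter is not what conditions the rule; the number of vowels is.
"tozavsik" has 3 vowels. The stems with 3 vowels (zazfakos → zazazfakos, sunaler → susunaler, veborsul → veveborsul) repeat the first consonant+vowel as a prefix.
The other pattern: stems with 2 vowels insert -ur- after the first vowel.
So tozavsik → totozavsik.

totozavsik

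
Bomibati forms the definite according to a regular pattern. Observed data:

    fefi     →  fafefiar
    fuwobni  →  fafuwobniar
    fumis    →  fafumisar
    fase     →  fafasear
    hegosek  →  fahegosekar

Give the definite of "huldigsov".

fahuldigsovar

Every pair shown (fefi → fafefiar, fuwobni → fafuwobniar, fumis → fafumisar, …) follows the same rule: add fa- … -ar around the stem.
So huldigsov → fahuldigsovar.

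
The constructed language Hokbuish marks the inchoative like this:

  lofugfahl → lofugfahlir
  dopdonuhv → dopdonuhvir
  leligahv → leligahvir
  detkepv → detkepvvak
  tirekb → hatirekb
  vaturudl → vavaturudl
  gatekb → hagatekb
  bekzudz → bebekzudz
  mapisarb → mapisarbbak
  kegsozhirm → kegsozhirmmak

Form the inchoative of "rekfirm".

vaturudl and lofugfahl both end in -l yet inflect differently (vavaturudl, lofugfahlir), so the final letter is not what conditions the rule; the second-to-last letter is.
"rekfirm" has second-to-last letter 'r'. The stems whose second-to-last letter is 'r' (mapisarb → mapisarbbak, kegsozhirm → kegsozhirmmak) double the final consonant and add -ak.
The other patterns: stems whose second-to-last letter is 'd' repeat the first consonant+vowel as a prefix; stems whose second-to-last letter is 'k' add the prefix ha-; stems whose second-to-last letter is 'h' add -ir.
So rekfirm → rekfirmmak.

rekfirmmak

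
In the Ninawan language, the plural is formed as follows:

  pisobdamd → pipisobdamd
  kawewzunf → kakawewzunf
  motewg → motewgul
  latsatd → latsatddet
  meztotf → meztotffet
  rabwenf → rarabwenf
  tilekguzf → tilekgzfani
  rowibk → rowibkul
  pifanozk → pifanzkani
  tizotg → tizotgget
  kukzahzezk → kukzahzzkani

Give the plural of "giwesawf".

giwesawful

meztotf and kawewzunf both end in -f yet inflect differently (meztotffet, kakawewzunf), so the final letter is not what conditions the rule; the second-to-last letter is.
"giwesawf" has second-to-last letter 'w'. The one such stem in the data (motewg → motewgul) adds -ul, so the same rule applies.
The other patterns: stems whose second-to-last letter is 't' double the final consonant and add -et; stems whose second-to-last letter is 'm' or 'n' repeat the first consonant+vowel as a prefix; stems whose second-to-last letter is 'z' delete the last vowel and add -ani.
So giwesawf → giwesawful.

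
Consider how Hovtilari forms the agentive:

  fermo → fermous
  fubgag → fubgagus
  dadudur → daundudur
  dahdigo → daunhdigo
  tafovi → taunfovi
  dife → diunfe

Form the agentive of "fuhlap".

fermo and dahdigo both end in -o yet inflect differently (fermous, daunhdigo), so the final letter is not what conditions the rule; the first letter is.
"fuhlap" begins with f-. The stems beginning with f- (fermo → fermous, fubgag → fubgagus) add -us.
The other pattern: stems beginning with d- or t- insert -un- after the first vowel.
So fuhlap → fuhlapus.

fuhlapus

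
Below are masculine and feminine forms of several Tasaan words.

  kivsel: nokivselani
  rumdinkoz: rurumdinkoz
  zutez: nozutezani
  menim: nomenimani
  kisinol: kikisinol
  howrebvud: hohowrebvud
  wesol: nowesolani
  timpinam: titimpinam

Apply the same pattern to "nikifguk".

ninikifguk

timpinam and menim both end in -m yet inflect differently (titimpinam, nomenimani), so the final letter is not what conditions the rule; the number of vowels is.
"nikifguk" has 3 vowels. The stems with 3 vowels (rumdinkoz → rurumdinkoz, kisinol → kikisinol, howrebvud → hohowrebvud) repeat the first consonant+vowel as a prefix.
The other pattern: stems with 2 vowels add no- … -ani around the stem.
So nikifguk → ninikifguk.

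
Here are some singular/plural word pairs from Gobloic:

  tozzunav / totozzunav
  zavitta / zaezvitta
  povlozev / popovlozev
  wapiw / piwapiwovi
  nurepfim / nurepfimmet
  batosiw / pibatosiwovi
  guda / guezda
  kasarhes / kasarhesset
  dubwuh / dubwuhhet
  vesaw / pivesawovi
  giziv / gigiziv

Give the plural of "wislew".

piwislewovi

vesaw and guda both have last vowel 'a' yet inflect differently (pivesawovi, guezda), so the last vowel is not what conditions the rule; the final letter is.
"wislew" ends in -w. The stems ending in -w (batosiw → pibatosiwovi, vesaw → pivesawovi, wapiw → piwapiwovi) add pi- … -ovi around the stem.
The other patterns: stems ending in -a insert -ez- after the first vowel; stems ending in -v repeat the first consonant+vowel as a prefix; stems ending in -h, -m or -s double the final consonant and add -et.
So wislew → piwislewovi.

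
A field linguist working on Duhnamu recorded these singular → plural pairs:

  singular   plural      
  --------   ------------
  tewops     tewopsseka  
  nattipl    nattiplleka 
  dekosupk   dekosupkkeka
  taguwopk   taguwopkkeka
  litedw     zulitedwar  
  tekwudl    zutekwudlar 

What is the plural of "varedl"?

"varedl" has second-to-last letter 'd'. The stems whose second-to-last letter is 'd' (litedw → zulitedwar, tekwudl → zutekwudlar) add zu- … -ar around the stem.
The other pattern: stems whose second-to-last letter is 'p' double the final consonant and add -eka.
So varedl → zuvaredlar.

zuvaredlar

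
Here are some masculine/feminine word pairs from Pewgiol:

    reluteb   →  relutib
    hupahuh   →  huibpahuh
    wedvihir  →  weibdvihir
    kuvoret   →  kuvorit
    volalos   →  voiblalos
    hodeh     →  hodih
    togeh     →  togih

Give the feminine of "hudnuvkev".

hodeh and hupahuh both end in -h yet inflect differently (hodih, huibpahuh), so the final letter is not what conditions the rule; the last vowel is.
"hudnuvkev" has last vowel 'e'. The stems whose last vowel is 'e' (kuvoret → kuvorit, reluteb → relutib, hodeh → hodih) change the last vowel to 'i'.
The other pattern: stems whose last vowel is 'i', 'o' or 'u' insert -ib- after the first vowel.
So hudnuvkev → hudnuvkiv.

hudnuvkiv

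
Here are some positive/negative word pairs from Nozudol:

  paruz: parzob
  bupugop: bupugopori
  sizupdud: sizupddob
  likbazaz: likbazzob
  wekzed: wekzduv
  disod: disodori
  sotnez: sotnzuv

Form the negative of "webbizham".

webbizhmob

disod and wekzed both end in -d yet inflect differently (disodori, wekzduv), so the final letter is not what conditions the rule; the last vowel is.
"webbizham" has last vowel 'a'. The one such stem in the data (likbazaz → likbazzob) deletes the last vowel and adds -ob (as do sizupdud, paruz), so the same rule applies.
The other patterns: stems whose last vowel is 'o' add -ori; stems whose last vowel is 'e' delete the last vowel and add -uv.
So webbizham → webbizhmob.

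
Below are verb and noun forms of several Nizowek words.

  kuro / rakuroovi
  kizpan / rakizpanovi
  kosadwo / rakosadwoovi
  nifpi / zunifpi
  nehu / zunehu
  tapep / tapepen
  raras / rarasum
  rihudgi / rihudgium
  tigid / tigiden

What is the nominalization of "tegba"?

rihudgi and nifpi both end in -i yet inflect differently (rihudgium, zunifpi), so the final letter is not what conditions the rule; the first letter is.
"tegba" begins with t-. The stems beginning with t- (tigid → tigiden, tapep → tapepen) add -en.
The other patterns: stems beginning with r- add -um; stems beginning with k- add ra- … -ovi around the stem; stems beginning with n- add the prefix zu-.
So tegba → tegbaen.

tegbaen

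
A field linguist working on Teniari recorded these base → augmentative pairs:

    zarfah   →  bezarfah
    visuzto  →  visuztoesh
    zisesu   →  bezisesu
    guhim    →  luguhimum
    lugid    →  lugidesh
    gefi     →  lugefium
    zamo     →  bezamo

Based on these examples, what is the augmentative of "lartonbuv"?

lartonbuvesh

zamo and visuzto both end in -o yet inflect differently (bezamo, visuztoesh), so the final letter is not what conditions the rule; the first letter is.
"lartonbuv" begins with l-. The one such stem in the data (lugid → lugidesh) adds -esh, so the same rule applies.
So lartonbuv → lartonbuvesh.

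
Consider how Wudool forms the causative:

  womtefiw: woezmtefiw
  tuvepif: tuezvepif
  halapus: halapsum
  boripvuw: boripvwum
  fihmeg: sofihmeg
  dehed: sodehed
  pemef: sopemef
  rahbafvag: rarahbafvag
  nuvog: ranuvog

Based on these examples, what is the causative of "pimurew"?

sopimurew

"pimurew" has last vowel 'e'. The stems whose last vowel is 'e' (fihmeg → sofihmeg, dehed → sodehed, pemef → sopemef) add the prefix so-.
So pimurew → sopimurew.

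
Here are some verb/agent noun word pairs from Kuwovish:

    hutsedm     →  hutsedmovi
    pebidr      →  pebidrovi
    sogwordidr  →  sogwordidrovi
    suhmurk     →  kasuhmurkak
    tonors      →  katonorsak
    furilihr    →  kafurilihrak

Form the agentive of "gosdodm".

pebidr and furilihr both end in -r yet inflect differently (pebidrovi, kafurilihrak), so the final letter is not what conditions the rule; the second-to-last letter is.
"gosdodm" has second-to-last letter 'd'. The stems whose second-to-last letter is 'd' (hutsedm → hutsedmovi, pebidr → pebidrovi, sogwordidr → sogwordidrovi) add -ovi.
So gosdodm → gosdodmovi.

gosdodmovi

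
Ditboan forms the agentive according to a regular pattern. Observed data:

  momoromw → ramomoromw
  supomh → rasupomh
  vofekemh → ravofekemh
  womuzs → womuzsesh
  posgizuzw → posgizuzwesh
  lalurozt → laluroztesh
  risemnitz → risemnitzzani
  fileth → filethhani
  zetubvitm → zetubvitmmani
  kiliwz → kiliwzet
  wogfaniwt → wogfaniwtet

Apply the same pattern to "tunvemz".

ratunvemz

"tunvemz" has second-to-last letter 'm'. The stems whose second-to-last letter is 'm' (momoromw → ramomoromw, supomh → rasupomh, vofekemh → ravofekemh) add the prefix ra-.
So tunvemz → ratunvemz.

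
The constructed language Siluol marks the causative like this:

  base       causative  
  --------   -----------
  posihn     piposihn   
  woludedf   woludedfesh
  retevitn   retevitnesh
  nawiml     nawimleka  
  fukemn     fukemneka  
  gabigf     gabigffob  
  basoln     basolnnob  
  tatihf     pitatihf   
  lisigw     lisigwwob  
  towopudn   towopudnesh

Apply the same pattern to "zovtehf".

posihn and fukemn both end in -n yet inflect differently (piposihn, fukemneka), so the final letter is not what conditions the rule; the second-to-last letter is.
"zovtehf" has second-to-last letter 'h'. The stems whose second-to-last letter is 'h' (posihn → piposihn, tatihf → pitatihf) add the prefix pi-.
The other patterns: stems whose second-to-last letter is 'm' add -eka; stems whose second-to-last letter is 'd' or 't' add -esh; stems whose second-to-last letter is 'g' or 'l' double the final consonant and add -ob.
So zovtehf → pizovtehf.

pizovtehf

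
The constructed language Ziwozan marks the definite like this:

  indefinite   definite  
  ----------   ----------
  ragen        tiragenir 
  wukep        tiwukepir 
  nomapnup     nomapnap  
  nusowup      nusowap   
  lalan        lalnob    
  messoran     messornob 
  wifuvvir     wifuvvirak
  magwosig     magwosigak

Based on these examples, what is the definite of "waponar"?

waponrob

"waponar" has last vowel 'a'. The stems whose last vowel is 'a' (lalan → lalnob, messoran → messornob) delete the last vowel and add -ob.
The other patterns: stems whose last vowel is 'e' add ti- … -ir around the stem; stems whose last vowel is 'u' change the last vowel to 'a'; stems whose last vowel is 'i' add -ak.
So waponar → waponrob.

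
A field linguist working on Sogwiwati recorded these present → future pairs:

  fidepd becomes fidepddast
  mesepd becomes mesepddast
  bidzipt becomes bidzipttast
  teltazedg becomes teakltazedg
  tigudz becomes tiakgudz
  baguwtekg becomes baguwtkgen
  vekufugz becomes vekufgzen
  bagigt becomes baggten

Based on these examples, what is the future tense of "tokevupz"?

teltazedg and baguwtekg both end in -g yet inflect differently (teakltazedg, baguwtkgen), so the final letter is not what conditions the rule; the second-to-last letter is.
"tokevupz" has second-to-last letter 'p'. The stems whose second-to-last letter is 'p' (fidepd → fidepddast, mesepd → mesepddast, bidzipt → bidzipttast) double the final consonant and add -ast.
So tokevupz → tokevupzzast.

tokevupzzast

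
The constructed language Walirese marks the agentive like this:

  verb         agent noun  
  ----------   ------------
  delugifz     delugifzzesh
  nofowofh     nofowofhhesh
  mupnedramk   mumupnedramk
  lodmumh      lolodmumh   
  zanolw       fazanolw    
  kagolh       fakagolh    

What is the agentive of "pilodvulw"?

fapilodvulw

nofowofh and lodmumh both end in -h yet inflect differently (nofowofhhesh, lolodmumh), so the final letter is not what conditions the rule; the second-to-last letter is.
"pilodvulw" has second-to-last letter 'l'. The stems whose second-to-last letter is 'l' (zanolw → fazanolw, kagolh → fakagolh) add the prefix fa-.
So pilodvulw → fapilodvulw.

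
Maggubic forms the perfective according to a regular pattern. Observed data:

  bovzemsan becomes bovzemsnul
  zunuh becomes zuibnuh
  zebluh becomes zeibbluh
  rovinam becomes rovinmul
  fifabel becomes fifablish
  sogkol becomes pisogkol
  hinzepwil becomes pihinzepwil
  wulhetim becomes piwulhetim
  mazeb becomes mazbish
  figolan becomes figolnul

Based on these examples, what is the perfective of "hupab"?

hupbul

"hupab" has last vowel 'a'. The stems whose last vowel is 'a' (rovinam → rovinmul, figolan → figolnul, bovzemsan → bovzemsnul) delete the last vowel and add -ul.
So hupab → hupbul.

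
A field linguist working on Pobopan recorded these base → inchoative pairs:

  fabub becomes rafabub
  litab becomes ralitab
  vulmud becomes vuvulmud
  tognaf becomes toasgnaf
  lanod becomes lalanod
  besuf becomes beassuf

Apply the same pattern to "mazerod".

besuf and vulmud both have last vowel 'u' yet inflect differently (beassuf, vuvulmud), so the last vowel is not what conditions the rule; the final letter is.
"mazerod" ends in -d. The stems ending in -d (vulmud → vuvulmud, lanod → lalanod) repeat the first consonant+vowel as a prefix.
The other patterns: stems ending in -f insert -as- after the first vowel; stems ending in -b add the prefix ra-.
So mazerod → mamazerod.

mamazerod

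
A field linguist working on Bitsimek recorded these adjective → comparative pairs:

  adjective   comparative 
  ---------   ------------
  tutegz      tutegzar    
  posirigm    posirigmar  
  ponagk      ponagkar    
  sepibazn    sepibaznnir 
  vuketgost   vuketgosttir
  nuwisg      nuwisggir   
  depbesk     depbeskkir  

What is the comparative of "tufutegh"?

"tufutegh" has second-to-last letter 'g'. The stems whose second-to-last letter is 'g' (tutegz → tutegzar, posirigm → posirigmar, ponagk → ponagkar) add -ar.
So tufutegh → tufuteghar.

tufuteghar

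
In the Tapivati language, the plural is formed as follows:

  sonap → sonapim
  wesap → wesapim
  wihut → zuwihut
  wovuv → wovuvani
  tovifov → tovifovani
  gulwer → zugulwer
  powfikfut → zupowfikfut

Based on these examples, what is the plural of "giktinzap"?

wihut and wovuv both have last vowel 'u' yet inflect differently (zuwihut, wovuvani), so the last vowel is not what conditions the rule; the final letter is.
"giktinzap" ends in -p. The stems ending in -p (sonap → sonapim, wesap → wesapim) add -im.
The other patterns: stems ending in -r or -t add the prefix zu-; stems ending in -v add -ani.
So giktinzap → giktinzapim.

giktinzapim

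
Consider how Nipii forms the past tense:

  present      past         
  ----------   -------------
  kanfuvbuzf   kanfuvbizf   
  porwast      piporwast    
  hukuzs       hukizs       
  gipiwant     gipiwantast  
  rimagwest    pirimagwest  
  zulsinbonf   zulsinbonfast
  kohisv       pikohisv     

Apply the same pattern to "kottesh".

"kottesh" has second-to-last letter 's'. The stems whose second-to-last letter is 's' (rimagwest → pirimagwest, porwast → piporwast, kohisv → pikohisv) add the prefix pi-.
So kottesh → pikottesh.

pikottesh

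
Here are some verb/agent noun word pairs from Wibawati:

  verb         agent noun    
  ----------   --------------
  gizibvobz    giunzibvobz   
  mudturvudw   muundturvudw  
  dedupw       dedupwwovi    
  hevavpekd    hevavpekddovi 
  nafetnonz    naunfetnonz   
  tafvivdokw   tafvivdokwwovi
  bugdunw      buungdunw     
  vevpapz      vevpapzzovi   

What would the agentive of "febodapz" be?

febodapzzovi

"febodapz" has second-to-last letter 'p'. The stems whose second-to-last letter is 'p' (vevpapz → vevpapzzovi, dedupw → dedupwwovi) double the final consonant and add -ovi.
So febodapz → febodapzzovi.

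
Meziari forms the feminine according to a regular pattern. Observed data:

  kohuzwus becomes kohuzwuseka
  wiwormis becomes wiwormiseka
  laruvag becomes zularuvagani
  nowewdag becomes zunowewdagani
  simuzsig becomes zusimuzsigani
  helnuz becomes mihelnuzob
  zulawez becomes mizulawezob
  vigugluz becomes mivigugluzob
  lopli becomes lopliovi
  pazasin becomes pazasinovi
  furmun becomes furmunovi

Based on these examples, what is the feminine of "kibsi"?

wiwormis and simuzsig both have last vowel 'i' yet inflect differently (wiwormiseka, zusimuzsigani), so the last vowel is not what conditions the rule; the final letter is.
"kibsi" ends in -i. The one such stem in the data (lopli → lopliovi) adds -ovi, so the same rule applies.
The other patterns: stems ending in -s add -eka; stems ending in -g add zu- … -ani around the stem; stems ending in -z add mi- … -ob around the stem.
So kibsi → kibsiovi.

kibsiovi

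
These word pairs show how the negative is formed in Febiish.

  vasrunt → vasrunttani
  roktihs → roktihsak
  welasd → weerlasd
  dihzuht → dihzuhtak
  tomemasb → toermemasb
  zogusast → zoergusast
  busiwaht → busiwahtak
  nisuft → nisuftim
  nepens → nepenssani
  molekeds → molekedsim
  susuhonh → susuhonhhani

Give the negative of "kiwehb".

kiwehbak

zogusast and busiwaht both end in -t yet inflect differently (zoergusast, busiwahtak), so the final letter is not what conditions the rule; the second-to-last letter is.
"kiwehb" has second-to-last letter 'h'. The stems whose second-to-last letter is 'h' (busiwaht → busiwahtak, roktihs → roktihsak, dihzuht → dihzuhtak) add -ak.
So kiwehb → kiwehbak.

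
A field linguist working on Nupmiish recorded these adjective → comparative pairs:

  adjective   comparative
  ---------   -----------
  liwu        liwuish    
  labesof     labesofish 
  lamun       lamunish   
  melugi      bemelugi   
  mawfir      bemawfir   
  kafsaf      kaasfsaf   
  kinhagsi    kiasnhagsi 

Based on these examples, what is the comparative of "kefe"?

labesof and kafsaf both end in -f yet inflect differently (labesofish, kaasfsaf), so the final letter is not what conditions the rule; the first letter is.
"kefe" begins with k-. The stems beginning with k- (kafsaf → kaasfsaf, kinhagsi → kiasnhagsi) insert -as- after the first vowel.
The other patterns: stems beginning with l- add -ish; stems beginning with m- add the prefix be-.
So kefe → keasfe.

keasfe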